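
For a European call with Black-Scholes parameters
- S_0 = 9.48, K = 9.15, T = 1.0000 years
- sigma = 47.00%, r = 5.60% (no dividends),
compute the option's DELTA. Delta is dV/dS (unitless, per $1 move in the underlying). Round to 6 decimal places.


Answer: Delta = 0.666232

Derivation:
d1 = 0.4295328446; d2 = -0.0404671554
phi(d1) = 0.3637866296; exp(-qT) = 1.0000000000; exp(-rT) = 0.9455391359
N(d1) = 0.6662322516
Delta = exp(-qT) * N(d1) = 1.0000000000 * 0.6662322516 = 0.666232


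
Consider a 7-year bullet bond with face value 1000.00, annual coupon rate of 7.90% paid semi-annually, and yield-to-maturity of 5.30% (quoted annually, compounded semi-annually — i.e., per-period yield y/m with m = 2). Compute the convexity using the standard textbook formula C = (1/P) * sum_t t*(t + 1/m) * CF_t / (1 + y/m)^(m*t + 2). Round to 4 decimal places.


Coupon per period c = face * coupon_rate / m = 39.500000
Periods per year m = 2; per-period yield y/m = 0.026500
Number of cashflows N = 14
Cashflows (t years, CF_t, discount factor 1/(1+y/m)^(m*t), PV):
  t = 0.5000: CF_t = 39.500000, DF = 0.974184, PV = 38.480273
  t = 1.0000: CF_t = 39.500000, DF = 0.949035, PV = 37.486871
  t = 1.5000: CF_t = 39.500000, DF = 0.924535, PV = 36.519114
  t = 2.0000: CF_t = 39.500000, DF = 0.900667, PV = 35.576341
  t = 2.5000: CF_t = 39.500000, DF = 0.877415, PV = 34.657907
  t = 3.0000: CF_t = 39.500000, DF = 0.854764, PV = 33.763182
  t = 3.5000: CF_t = 39.500000, DF = 0.832698, PV = 32.891556
  t = 4.0000: CF_t = 39.500000, DF = 0.811201, PV = 32.042432
  t = 4.5000: CF_t = 39.500000, DF = 0.790259, PV = 31.215228
  t = 5.0000: CF_t = 39.500000, DF = 0.769858, PV = 30.409380
  t = 5.5000: CF_t = 39.500000, DF = 0.749983, PV = 29.624335
  t = 6.0000: CF_t = 39.500000, DF = 0.730622, PV = 28.859556
  t = 6.5000: CF_t = 39.500000, DF = 0.711760, PV = 28.114522
  t = 7.0000: CF_t = 1039.500000, DF = 0.693385, PV = 720.774049
Price P = sum_t PV_t = 1150.414744
Convexity numerator sum_t t*(t + 1/m) * CF_t / (1+y/m)^(m*t + 2):
  t = 0.5000: term = 18.259557
  t = 1.0000: term = 53.364512
  t = 1.5000: term = 103.973720
  t = 2.0000: term = 168.815911
  t = 2.5000: term = 246.686670
  t = 3.0000: term = 336.445532
  t = 3.5000: term = 437.013193
  t = 4.0000: term = 547.368831
  t = 4.5000: term = 666.547529
  t = 5.0000: term = 793.637801
  t = 5.5000: term = 927.779212
  t = 6.0000: term = 1068.160099
  t = 6.5000: term = 1214.015374
  t = 7.0000: term = 35912.078173
Convexity = (1/P) * sum = 42494.146114 / 1150.414744 = 36.938110

Answer: Convexity = 36.9381


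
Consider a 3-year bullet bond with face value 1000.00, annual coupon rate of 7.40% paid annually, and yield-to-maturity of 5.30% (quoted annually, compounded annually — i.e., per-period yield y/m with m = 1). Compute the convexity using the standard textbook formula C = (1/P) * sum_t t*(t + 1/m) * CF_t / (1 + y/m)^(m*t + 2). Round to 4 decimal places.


Coupon per period c = face * coupon_rate / m = 74.000000
Periods per year m = 1; per-period yield y/m = 0.053000
Number of cashflows N = 3
Cashflows (t years, CF_t, discount factor 1/(1+y/m)^(m*t), PV):
  t = 1.0000: CF_t = 74.000000, DF = 0.949668, PV = 70.275404
  t = 2.0000: CF_t = 74.000000, DF = 0.901869, PV = 66.738275
  t = 3.0000: CF_t = 1074.000000, DF = 0.856475, PV = 919.854565
Price P = sum_t PV_t = 1056.868243
Convexity numerator sum_t t*(t + 1/m) * CF_t / (1+y/m)^(m*t + 2):
  t = 1.0000: term = 126.758357
  t = 2.0000: term = 361.134921
  t = 3.0000: term = 9955.055177
Convexity = (1/P) * sum = 10442.948454 / 1056.868243 = 9.881032

Answer: Convexity = 9.8810


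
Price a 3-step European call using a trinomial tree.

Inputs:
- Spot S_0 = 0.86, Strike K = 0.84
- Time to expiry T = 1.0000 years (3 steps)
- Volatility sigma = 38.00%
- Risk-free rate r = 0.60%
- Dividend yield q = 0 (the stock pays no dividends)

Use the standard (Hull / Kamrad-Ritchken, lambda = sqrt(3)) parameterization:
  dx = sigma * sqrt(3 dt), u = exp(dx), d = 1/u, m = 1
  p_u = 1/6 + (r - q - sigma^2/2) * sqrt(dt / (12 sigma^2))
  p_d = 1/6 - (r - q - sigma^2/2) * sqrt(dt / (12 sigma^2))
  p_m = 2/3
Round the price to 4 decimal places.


dt = T/N = 0.333333; dx = sigma*sqrt(3*dt) = 0.380000
u = exp(dx) = 1.462285; d = 1/u = 0.683861
p_u = 0.137632, p_m = 0.666667, p_d = 0.195702
Discount per step: exp(-r*dt) = 0.998002
Stock lattice S(k, j) with j the centered position index:
  k=0: S(0,+0) = 0.8600
  k=1: S(1,-1) = 0.5881; S(1,+0) = 0.8600; S(1,+1) = 1.2576
  k=2: S(2,-2) = 0.4022; S(2,-1) = 0.5881; S(2,+0) = 0.8600; S(2,+1) = 1.2576; S(2,+2) = 1.8389
  k=3: S(3,-3) = 0.2750; S(3,-2) = 0.4022; S(3,-1) = 0.5881; S(3,+0) = 0.8600; S(3,+1) = 1.2576; S(3,+2) = 1.8389; S(3,+3) = 2.6890
Terminal payoffs V(N, j) = max(S_T - K, 0):
  V(3,-3) = 0.000000; V(3,-2) = 0.000000; V(3,-1) = 0.000000; V(3,+0) = 0.020000; V(3,+1) = 0.417565; V(3,+2) = 0.998918; V(3,+3) = 1.849021
Backward induction: V(k, j) = exp(-r*dt) * [p_u * V(k+1, j+1) + p_m * V(k+1, j) + p_d * V(k+1, j-1)]
  V(2,-2) = exp(-r*dt) * [p_u*0.000000 + p_m*0.000000 + p_d*0.000000] = 0.000000
  V(2,-1) = exp(-r*dt) * [p_u*0.020000 + p_m*0.000000 + p_d*0.000000] = 0.002747
  V(2,+0) = exp(-r*dt) * [p_u*0.417565 + p_m*0.020000 + p_d*0.000000] = 0.070662
  V(2,+1) = exp(-r*dt) * [p_u*0.998918 + p_m*0.417565 + p_d*0.020000] = 0.418934
  V(2,+2) = exp(-r*dt) * [p_u*1.849021 + p_m*0.998918 + p_d*0.417565] = 1.000145
  V(1,-1) = exp(-r*dt) * [p_u*0.070662 + p_m*0.002747 + p_d*0.000000] = 0.011534
  V(1,+0) = exp(-r*dt) * [p_u*0.418934 + p_m*0.070662 + p_d*0.002747] = 0.105094
  V(1,+1) = exp(-r*dt) * [p_u*1.000145 + p_m*0.418934 + p_d*0.070662] = 0.429909
  V(0,+0) = exp(-r*dt) * [p_u*0.429909 + p_m*0.105094 + p_d*0.011534] = 0.131226

Answer: Price = V(0,0) = 0.1312


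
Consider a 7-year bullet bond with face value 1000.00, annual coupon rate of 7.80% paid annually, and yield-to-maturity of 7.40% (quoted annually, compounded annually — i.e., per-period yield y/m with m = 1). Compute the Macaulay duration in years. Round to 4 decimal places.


Answer: Macaulay duration = 5.6668 years

Derivation:
Coupon per period c = face * coupon_rate / m = 78.000000
Periods per year m = 1; per-period yield y/m = 0.074000
Number of cashflows N = 7
Cashflows (t years, CF_t, discount factor 1/(1+y/m)^(m*t), PV):
  t = 1.0000: CF_t = 78.000000, DF = 0.931099, PV = 72.625698
  t = 2.0000: CF_t = 78.000000, DF = 0.866945, PV = 67.621693
  t = 3.0000: CF_t = 78.000000, DF = 0.807211, PV = 62.962470
  t = 4.0000: CF_t = 78.000000, DF = 0.751593, PV = 58.624274
  t = 5.0000: CF_t = 78.000000, DF = 0.699808, PV = 54.584985
  t = 6.0000: CF_t = 78.000000, DF = 0.651590, PV = 50.824008
  t = 7.0000: CF_t = 1078.000000, DF = 0.606694, PV = 654.016630
Price P = sum_t PV_t = 1021.259759
Macaulay numerator sum_t t * PV_t:
  t * PV_t at t = 1.0000: 72.625698
  t * PV_t at t = 2.0000: 135.243386
  t * PV_t at t = 3.0000: 188.887411
  t * PV_t at t = 4.0000: 234.497096
  t * PV_t at t = 5.0000: 272.924925
  t * PV_t at t = 6.0000: 304.944051
  t * PV_t at t = 7.0000: 4578.116408
Macaulay duration D = (sum_t t * PV_t) / P = 5787.238975 / 1021.259759 = 5.666765


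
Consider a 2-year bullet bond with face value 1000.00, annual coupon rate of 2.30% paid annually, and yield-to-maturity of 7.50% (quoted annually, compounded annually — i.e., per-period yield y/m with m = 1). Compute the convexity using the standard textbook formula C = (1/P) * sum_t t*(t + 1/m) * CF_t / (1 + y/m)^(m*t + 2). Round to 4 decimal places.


Coupon per period c = face * coupon_rate / m = 23.000000
Periods per year m = 1; per-period yield y/m = 0.075000
Number of cashflows N = 2
Cashflows (t years, CF_t, discount factor 1/(1+y/m)^(m*t), PV):
  t = 1.0000: CF_t = 23.000000, DF = 0.930233, PV = 21.395349
  t = 2.0000: CF_t = 1023.000000, DF = 0.865333, PV = 885.235262
Price P = sum_t PV_t = 906.630611
Convexity numerator sum_t t*(t + 1/m) * CF_t / (1+y/m)^(m*t + 2):
  t = 1.0000: term = 37.028186
  t = 2.0000: term = 4596.137652
Convexity = (1/P) * sum = 4633.165838 / 906.630611 = 5.110313

Answer: Convexity = 5.1103


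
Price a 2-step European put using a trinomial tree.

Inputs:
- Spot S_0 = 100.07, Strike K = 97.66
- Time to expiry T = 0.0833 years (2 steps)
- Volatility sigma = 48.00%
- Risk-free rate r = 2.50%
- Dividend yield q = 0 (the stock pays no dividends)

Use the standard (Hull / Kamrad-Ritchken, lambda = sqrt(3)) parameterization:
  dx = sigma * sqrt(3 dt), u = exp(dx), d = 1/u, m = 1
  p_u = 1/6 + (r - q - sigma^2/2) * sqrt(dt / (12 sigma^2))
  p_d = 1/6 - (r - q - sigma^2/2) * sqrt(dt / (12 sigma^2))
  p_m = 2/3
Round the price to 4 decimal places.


dt = T/N = 0.041650; dx = sigma*sqrt(3*dt) = 0.169672
u = exp(dx) = 1.184916; d = 1/u = 0.843942
p_u = 0.155596, p_m = 0.666667, p_d = 0.177738
Discount per step: exp(-r*dt) = 0.998959
Stock lattice S(k, j) with j the centered position index:
  k=0: S(0,+0) = 100.0700
  k=1: S(1,-1) = 84.4533; S(1,+0) = 100.0700; S(1,+1) = 118.5745
  k=2: S(2,-2) = 71.2736; S(2,-1) = 84.4533; S(2,+0) = 100.0700; S(2,+1) = 118.5745; S(2,+2) = 140.5008
Terminal payoffs V(N, j) = max(K - S_T, 0):
  V(2,-2) = 26.386358; V(2,-1) = 13.206739; V(2,+0) = 0.000000; V(2,+1) = 0.000000; V(2,+2) = 0.000000
Backward induction: V(k, j) = exp(-r*dt) * [p_u * V(k+1, j+1) + p_m * V(k+1, j) + p_d * V(k+1, j-1)]
  V(1,-1) = exp(-r*dt) * [p_u*0.000000 + p_m*13.206739 + p_d*26.386358] = 13.480296
  V(1,+0) = exp(-r*dt) * [p_u*0.000000 + p_m*0.000000 + p_d*13.206739] = 2.344890
  V(1,+1) = exp(-r*dt) * [p_u*0.000000 + p_m*0.000000 + p_d*0.000000] = 0.000000
  V(0,+0) = exp(-r*dt) * [p_u*0.000000 + p_m*2.344890 + p_d*13.480296] = 3.955095

Answer: Price = V(0,0) = 3.9551


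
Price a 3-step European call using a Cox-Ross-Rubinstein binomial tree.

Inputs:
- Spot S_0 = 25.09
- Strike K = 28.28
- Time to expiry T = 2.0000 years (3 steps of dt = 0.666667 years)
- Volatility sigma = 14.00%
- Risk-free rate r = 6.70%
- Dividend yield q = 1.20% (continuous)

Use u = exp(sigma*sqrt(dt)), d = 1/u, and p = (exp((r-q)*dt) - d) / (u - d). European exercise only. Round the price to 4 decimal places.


Answer: Price = V(0,0) = 1.5800

Derivation:
dt = T/N = 0.666667
u = exp(sigma*sqrt(dt)) = 1.121099; d = 1/u = 0.891982
p = (exp((r-q)*dt) - d) / (u - d) = 0.634458
Discount per step: exp(-r*dt) = 0.956316
Stock lattice S(k, i) with i counting down-moves:
  k=0: S(0,0) = 25.0900
  k=1: S(1,0) = 28.1284; S(1,1) = 22.3798
  k=2: S(2,0) = 31.5347; S(2,1) = 25.0900; S(2,2) = 19.9624
  k=3: S(3,0) = 35.3535; S(3,1) = 28.1284; S(3,2) = 22.3798; S(3,3) = 17.8061
Terminal payoffs V(N, i) = max(S_T - K, 0):
  V(3,0) = 7.073519; V(3,1) = 0.000000; V(3,2) = 0.000000; V(3,3) = 0.000000
Backward induction: V(k, i) = exp(-r*dt) * [p * V(k+1, i) + (1-p) * V(k+1, i+1)].
  V(2,0) = exp(-r*dt) * [p*7.073519 + (1-p)*0.000000] = 4.291807
  V(2,1) = exp(-r*dt) * [p*0.000000 + (1-p)*0.000000] = 0.000000
  V(2,2) = exp(-r*dt) * [p*0.000000 + (1-p)*0.000000] = 0.000000
  V(1,0) = exp(-r*dt) * [p*4.291807 + (1-p)*0.000000] = 2.604023
  V(1,1) = exp(-r*dt) * [p*0.000000 + (1-p)*0.000000] = 0.000000
  V(0,0) = exp(-r*dt) * [p*2.604023 + (1-p)*0.000000] = 1.579972


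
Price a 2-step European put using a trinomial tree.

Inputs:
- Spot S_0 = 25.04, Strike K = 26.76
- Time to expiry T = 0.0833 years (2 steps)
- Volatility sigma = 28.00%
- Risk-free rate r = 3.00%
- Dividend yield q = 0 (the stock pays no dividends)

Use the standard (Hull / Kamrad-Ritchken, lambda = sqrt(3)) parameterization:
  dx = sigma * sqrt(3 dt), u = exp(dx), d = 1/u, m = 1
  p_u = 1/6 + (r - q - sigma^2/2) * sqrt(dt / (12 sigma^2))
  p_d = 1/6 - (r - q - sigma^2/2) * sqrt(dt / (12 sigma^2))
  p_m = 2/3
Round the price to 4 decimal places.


Answer: Price = V(0,0) = 1.9490

Derivation:
dt = T/N = 0.041650; dx = sigma*sqrt(3*dt) = 0.098975
u = exp(dx) = 1.104039; d = 1/u = 0.905765
p_u = 0.164731, p_m = 0.666667, p_d = 0.168602
Discount per step: exp(-r*dt) = 0.998751
Stock lattice S(k, j) with j the centered position index:
  k=0: S(0,+0) = 25.0400
  k=1: S(1,-1) = 22.6804; S(1,+0) = 25.0400; S(1,+1) = 27.6451
  k=2: S(2,-2) = 20.5431; S(2,-1) = 22.6804; S(2,+0) = 25.0400; S(2,+1) = 27.6451; S(2,+2) = 30.5213
Terminal payoffs V(N, j) = max(K - S_T, 0):
  V(2,-2) = 6.216918; V(2,-1) = 4.079639; V(2,+0) = 1.720000; V(2,+1) = 0.000000; V(2,+2) = 0.000000
Backward induction: V(k, j) = exp(-r*dt) * [p_u * V(k+1, j+1) + p_m * V(k+1, j) + p_d * V(k+1, j-1)]
  V(1,-1) = exp(-r*dt) * [p_u*1.720000 + p_m*4.079639 + p_d*6.216918] = 4.046225
  V(1,+0) = exp(-r*dt) * [p_u*0.000000 + p_m*1.720000 + p_d*4.079639] = 1.832213
  V(1,+1) = exp(-r*dt) * [p_u*0.000000 + p_m*0.000000 + p_d*1.720000] = 0.289634
  V(0,+0) = exp(-r*dt) * [p_u*0.289634 + p_m*1.832213 + p_d*4.046225] = 1.948953


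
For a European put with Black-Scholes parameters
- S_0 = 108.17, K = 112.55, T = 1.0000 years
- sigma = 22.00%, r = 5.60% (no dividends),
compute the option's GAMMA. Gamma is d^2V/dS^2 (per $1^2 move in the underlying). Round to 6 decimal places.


Answer: Gamma = 0.016482

Derivation:
d1 = 0.1841204377; d2 = -0.0358795623
phi(d1) = 0.3922371291; exp(-qT) = 1.0000000000; exp(-rT) = 0.9455391359
Gamma = exp(-qT) * phi(d1) / (S * sigma * sqrt(T)) = 1.0000000000 * 0.3922371291 / (108.1700 * 0.2200 * 1.0000000000) = 0.016482


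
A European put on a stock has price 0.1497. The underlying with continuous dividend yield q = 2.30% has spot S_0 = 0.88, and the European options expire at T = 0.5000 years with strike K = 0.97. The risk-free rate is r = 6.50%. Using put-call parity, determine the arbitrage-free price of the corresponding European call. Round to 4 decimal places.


Answer: Call price = 0.0807

Derivation:
Put-call parity: C - P = S_0 * exp(-qT) - K * exp(-rT).
S_0 * exp(-qT) = 0.8800 * 0.98856587 = 0.86993797
K * exp(-rT) = 0.9700 * 0.96802245 = 0.93898178
C = P + S*exp(-qT) - K*exp(-rT)
C = 0.1497 + 0.86993797 - 0.93898178 = 0.0807


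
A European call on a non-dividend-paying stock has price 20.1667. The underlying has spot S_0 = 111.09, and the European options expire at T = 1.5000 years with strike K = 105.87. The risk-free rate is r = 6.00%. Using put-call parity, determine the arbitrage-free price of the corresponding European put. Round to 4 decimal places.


Put-call parity: C - P = S_0 * exp(-qT) - K * exp(-rT).
S_0 * exp(-qT) = 111.0900 * 1.00000000 = 111.09000000
K * exp(-rT) = 105.8700 * 0.91393119 = 96.75789458
P = C - S*exp(-qT) + K*exp(-rT)
P = 20.1667 - 111.09000000 + 96.75789458 = 5.8346

Answer: Put price = 5.8346


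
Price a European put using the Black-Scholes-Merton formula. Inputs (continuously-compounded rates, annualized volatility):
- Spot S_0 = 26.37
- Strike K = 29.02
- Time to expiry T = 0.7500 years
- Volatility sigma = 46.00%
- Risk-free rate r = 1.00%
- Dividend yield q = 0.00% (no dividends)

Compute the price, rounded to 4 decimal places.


Answer: Price = 5.6770

Derivation:
d1 = (ln(S/K) + (r - q + 0.5*sigma^2) * T) / (sigma * sqrt(T)) = -0.02236165
d2 = d1 - sigma * sqrt(T) = -0.42073333
exp(-rT) = 0.99252805; exp(-qT) = 1.00000000
P = K * exp(-rT) * N(-d2) - S_0 * exp(-qT) * N(-d1)
N(-d1) = 0.50892026; N(-d2) = 0.66302509
P = 29.0200 * 0.99252805 * 0.66302509 - 26.3700 * 1.00000000 * 0.50892026 = 5.6770


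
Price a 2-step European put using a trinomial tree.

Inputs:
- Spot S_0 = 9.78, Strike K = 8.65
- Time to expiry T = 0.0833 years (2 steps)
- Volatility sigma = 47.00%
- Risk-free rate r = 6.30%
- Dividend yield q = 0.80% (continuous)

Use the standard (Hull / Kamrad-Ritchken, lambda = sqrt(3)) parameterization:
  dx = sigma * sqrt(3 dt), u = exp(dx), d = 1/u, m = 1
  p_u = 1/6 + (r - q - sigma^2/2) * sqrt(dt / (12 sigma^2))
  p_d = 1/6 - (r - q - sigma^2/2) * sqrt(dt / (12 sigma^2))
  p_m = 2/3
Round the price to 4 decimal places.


Answer: Price = V(0,0) = 0.1335

Derivation:
dt = T/N = 0.041650; dx = sigma*sqrt(3*dt) = 0.166137
u = exp(dx) = 1.180735; d = 1/u = 0.846930
p_u = 0.159716, p_m = 0.666667, p_d = 0.173617
Discount per step: exp(-r*dt) = 0.997379
Stock lattice S(k, j) with j the centered position index:
  k=0: S(0,+0) = 9.7800
  k=1: S(1,-1) = 8.2830; S(1,+0) = 9.7800; S(1,+1) = 11.5476
  k=2: S(2,-2) = 7.0151; S(2,-1) = 8.2830; S(2,+0) = 9.7800; S(2,+1) = 11.5476; S(2,+2) = 13.6346
Terminal payoffs V(N, j) = max(K - S_T, 0):
  V(2,-2) = 1.634894; V(2,-1) = 0.367021; V(2,+0) = 0.000000; V(2,+1) = 0.000000; V(2,+2) = 0.000000
Backward induction: V(k, j) = exp(-r*dt) * [p_u * V(k+1, j+1) + p_m * V(k+1, j) + p_d * V(k+1, j-1)]
  V(1,-1) = exp(-r*dt) * [p_u*0.000000 + p_m*0.367021 + p_d*1.634894] = 0.527142
  V(1,+0) = exp(-r*dt) * [p_u*0.000000 + p_m*0.000000 + p_d*0.367021] = 0.063554
  V(1,+1) = exp(-r*dt) * [p_u*0.000000 + p_m*0.000000 + p_d*0.000000] = 0.000000
  V(0,+0) = exp(-r*dt) * [p_u*0.000000 + p_m*0.063554 + p_d*0.527142] = 0.133540


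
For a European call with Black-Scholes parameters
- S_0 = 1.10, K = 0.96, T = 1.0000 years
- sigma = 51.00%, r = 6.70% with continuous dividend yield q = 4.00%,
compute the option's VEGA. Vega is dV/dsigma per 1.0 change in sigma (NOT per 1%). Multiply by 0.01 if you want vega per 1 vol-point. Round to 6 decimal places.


d1 = 0.5748670085; d2 = 0.0648670085
phi(d1) = 0.3381808147; exp(-qT) = 0.9607894392; exp(-rT) = 0.9351952013
Vega = S * exp(-qT) * phi(d1) * sqrt(T) = 1.1000 * 0.9607894392 * 0.3381808147 * 1.0000000000 = 0.357413

Answer: Vega = 0.357413


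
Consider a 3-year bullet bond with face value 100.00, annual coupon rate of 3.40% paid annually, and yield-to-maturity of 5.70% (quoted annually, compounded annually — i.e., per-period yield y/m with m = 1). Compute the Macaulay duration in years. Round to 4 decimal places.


Answer: Macaulay duration = 2.8990 years

Derivation:
Coupon per period c = face * coupon_rate / m = 3.400000
Periods per year m = 1; per-period yield y/m = 0.057000
Number of cashflows N = 3
Cashflows (t years, CF_t, discount factor 1/(1+y/m)^(m*t), PV):
  t = 1.0000: CF_t = 3.400000, DF = 0.946074, PV = 3.216651
  t = 2.0000: CF_t = 3.400000, DF = 0.895056, PV = 3.043189
  t = 3.0000: CF_t = 103.400000, DF = 0.846789, PV = 87.557948
Price P = sum_t PV_t = 93.817788
Macaulay numerator sum_t t * PV_t:
  t * PV_t at t = 1.0000: 3.216651
  t * PV_t at t = 2.0000: 6.086378
  t * PV_t at t = 3.0000: 262.673845
Macaulay duration D = (sum_t t * PV_t) / P = 271.976874 / 93.817788 = 2.898990


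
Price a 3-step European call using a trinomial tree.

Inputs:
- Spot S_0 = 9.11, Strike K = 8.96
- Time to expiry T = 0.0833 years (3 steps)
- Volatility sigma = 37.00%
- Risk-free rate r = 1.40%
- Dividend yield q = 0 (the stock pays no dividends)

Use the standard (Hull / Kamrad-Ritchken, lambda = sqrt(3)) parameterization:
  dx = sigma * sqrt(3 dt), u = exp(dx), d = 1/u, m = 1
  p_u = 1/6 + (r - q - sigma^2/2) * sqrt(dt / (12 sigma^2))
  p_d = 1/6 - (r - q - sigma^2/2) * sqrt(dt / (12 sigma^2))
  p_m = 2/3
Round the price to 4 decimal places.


dt = T/N = 0.027767; dx = sigma*sqrt(3*dt) = 0.106788
u = exp(dx) = 1.112699; d = 1/u = 0.898716
p_u = 0.159588, p_m = 0.666667, p_d = 0.173746
Discount per step: exp(-r*dt) = 0.999611
Stock lattice S(k, j) with j the centered position index:
  k=0: S(0,+0) = 9.1100
  k=1: S(1,-1) = 8.1873; S(1,+0) = 9.1100; S(1,+1) = 10.1367
  k=2: S(2,-2) = 7.3581; S(2,-1) = 8.1873; S(2,+0) = 9.1100; S(2,+1) = 10.1367; S(2,+2) = 11.2791
  k=3: S(3,-3) = 6.6128; S(3,-2) = 7.3581; S(3,-1) = 8.1873; S(3,+0) = 9.1100; S(3,+1) = 10.1367; S(3,+2) = 11.2791; S(3,+3) = 12.5502
Terminal payoffs V(N, j) = max(S_T - K, 0):
  V(3,-3) = 0.000000; V(3,-2) = 0.000000; V(3,-1) = 0.000000; V(3,+0) = 0.150000; V(3,+1) = 1.176686; V(3,+2) = 2.319079; V(3,+3) = 3.590218
Backward induction: V(k, j) = exp(-r*dt) * [p_u * V(k+1, j+1) + p_m * V(k+1, j) + p_d * V(k+1, j-1)]
  V(2,-2) = exp(-r*dt) * [p_u*0.000000 + p_m*0.000000 + p_d*0.000000] = 0.000000
  V(2,-1) = exp(-r*dt) * [p_u*0.150000 + p_m*0.000000 + p_d*0.000000] = 0.023929
  V(2,+0) = exp(-r*dt) * [p_u*1.176686 + p_m*0.150000 + p_d*0.000000] = 0.287673
  V(2,+1) = exp(-r*dt) * [p_u*2.319079 + p_m*1.176686 + p_d*0.150000] = 1.180157
  V(2,+2) = exp(-r*dt) * [p_u*3.590218 + p_m*2.319079 + p_d*1.176686] = 2.322548
  V(1,-1) = exp(-r*dt) * [p_u*0.287673 + p_m*0.023929 + p_d*0.000000] = 0.061838
  V(1,+0) = exp(-r*dt) * [p_u*1.180157 + p_m*0.287673 + p_d*0.023929] = 0.384129
  V(1,+1) = exp(-r*dt) * [p_u*2.322548 + p_m*1.180157 + p_d*0.287673] = 1.206934
  V(0,+0) = exp(-r*dt) * [p_u*1.206934 + p_m*0.384129 + p_d*0.061838] = 0.459263

Answer: Price = V(0,0) = 0.4593


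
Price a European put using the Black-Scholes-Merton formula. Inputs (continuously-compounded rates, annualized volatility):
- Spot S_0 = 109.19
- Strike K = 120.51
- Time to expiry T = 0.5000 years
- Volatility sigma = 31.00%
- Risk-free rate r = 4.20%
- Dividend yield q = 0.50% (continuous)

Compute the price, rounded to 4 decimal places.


d1 = (ln(S/K) + (r - q + 0.5*sigma^2) * T) / (sigma * sqrt(T)) = -0.25601030
d2 = d1 - sigma * sqrt(T) = -0.47521341
exp(-rT) = 0.97921896; exp(-qT) = 0.99750312
P = K * exp(-rT) * N(-d2) - S_0 * exp(-qT) * N(-d1)
N(-d1) = 0.60102856; N(-d2) = 0.68268256
P = 120.5100 * 0.97921896 * 0.68268256 - 109.1900 * 0.99750312 * 0.60102856 = 15.0980

Answer: Price = 15.0980


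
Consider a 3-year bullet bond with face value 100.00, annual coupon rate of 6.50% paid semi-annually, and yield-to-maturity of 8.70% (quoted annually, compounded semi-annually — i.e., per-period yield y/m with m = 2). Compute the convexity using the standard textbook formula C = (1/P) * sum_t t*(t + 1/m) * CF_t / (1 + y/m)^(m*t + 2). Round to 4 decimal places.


Answer: Convexity = 8.6454

Derivation:
Coupon per period c = face * coupon_rate / m = 3.250000
Periods per year m = 2; per-period yield y/m = 0.043500
Number of cashflows N = 6
Cashflows (t years, CF_t, discount factor 1/(1+y/m)^(m*t), PV):
  t = 0.5000: CF_t = 3.250000, DF = 0.958313, PV = 3.114518
  t = 1.0000: CF_t = 3.250000, DF = 0.918365, PV = 2.984685
  t = 1.5000: CF_t = 3.250000, DF = 0.880081, PV = 2.860263
  t = 2.0000: CF_t = 3.250000, DF = 0.843393, PV = 2.741028
  t = 2.5000: CF_t = 3.250000, DF = 0.808235, PV = 2.626764
  t = 3.0000: CF_t = 103.250000, DF = 0.774543, PV = 79.971518
Price P = sum_t PV_t = 94.298777
Convexity numerator sum_t t*(t + 1/m) * CF_t / (1+y/m)^(m*t + 2):
  t = 0.5000: term = 1.430132
  t = 1.0000: term = 4.111543
  t = 1.5000: term = 7.880293
  t = 2.0000: term = 12.586316
  t = 2.5000: term = 18.092453
  t = 3.0000: term = 771.151543
Convexity = (1/P) * sum = 815.252280 / 94.298777 = 8.645417


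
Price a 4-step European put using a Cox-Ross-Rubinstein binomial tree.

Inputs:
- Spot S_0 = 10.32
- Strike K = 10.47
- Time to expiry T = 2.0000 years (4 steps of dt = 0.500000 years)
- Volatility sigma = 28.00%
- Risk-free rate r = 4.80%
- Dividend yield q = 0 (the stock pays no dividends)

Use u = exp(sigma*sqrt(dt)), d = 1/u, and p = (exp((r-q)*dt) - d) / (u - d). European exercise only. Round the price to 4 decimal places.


dt = T/N = 0.500000
u = exp(sigma*sqrt(dt)) = 1.218950; d = 1/u = 0.820378
p = (exp((r-q)*dt) - d) / (u - d) = 0.511607
Discount per step: exp(-r*dt) = 0.976286
Stock lattice S(k, i) with i counting down-moves:
  k=0: S(0,0) = 10.3200
  k=1: S(1,0) = 12.5796; S(1,1) = 8.4663
  k=2: S(2,0) = 15.3339; S(2,1) = 10.3200; S(2,2) = 6.9456
  k=3: S(3,0) = 18.6912; S(3,1) = 12.5796; S(3,2) = 8.4663; S(3,3) = 5.6980
  k=4: S(4,0) = 22.7837; S(4,1) = 15.3339; S(4,2) = 10.3200; S(4,3) = 6.9456; S(4,4) = 4.6745
Terminal payoffs V(N, i) = max(K - S_T, 0):
  V(4,0) = 0.000000; V(4,1) = 0.000000; V(4,2) = 0.150000; V(4,3) = 3.524431; V(4,4) = 5.795491
Backward induction: V(k, i) = exp(-r*dt) * [p * V(k+1, i) + (1-p) * V(k+1, i+1)].
  V(3,0) = exp(-r*dt) * [p*0.000000 + (1-p)*0.000000] = 0.000000
  V(3,1) = exp(-r*dt) * [p*0.000000 + (1-p)*0.150000] = 0.071522
  V(3,2) = exp(-r*dt) * [p*0.150000 + (1-p)*3.524431] = 1.755409
  V(3,3) = exp(-r*dt) * [p*3.524431 + (1-p)*5.795491] = 4.523718
  V(2,0) = exp(-r*dt) * [p*0.000000 + (1-p)*0.071522] = 0.034102
  V(2,1) = exp(-r*dt) * [p*0.071522 + (1-p)*1.755409] = 0.872722
  V(2,2) = exp(-r*dt) * [p*1.755409 + (1-p)*4.523718] = 3.033741
  V(1,0) = exp(-r*dt) * [p*0.034102 + (1-p)*0.872722] = 0.433157
  V(1,1) = exp(-r*dt) * [p*0.872722 + (1-p)*3.033741] = 1.882424
  V(0,0) = exp(-r*dt) * [p*0.433157 + (1-p)*1.882424] = 1.113912

Answer: Price = V(0,0) = 1.1139


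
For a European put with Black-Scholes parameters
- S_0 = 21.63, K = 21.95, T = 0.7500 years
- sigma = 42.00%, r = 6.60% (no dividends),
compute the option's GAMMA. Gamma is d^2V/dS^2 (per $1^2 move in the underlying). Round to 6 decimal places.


Answer: Gamma = 0.048791

Derivation:
d1 = 0.2775792884; d2 = -0.0861513812
phi(d1) = 0.3838652636; exp(-qT) = 1.0000000000; exp(-rT) = 0.9517051581
Gamma = exp(-qT) * phi(d1) / (S * sigma * sqrt(T)) = 1.0000000000 * 0.3838652636 / (21.6300 * 0.4200 * 0.8660254038) = 0.048791


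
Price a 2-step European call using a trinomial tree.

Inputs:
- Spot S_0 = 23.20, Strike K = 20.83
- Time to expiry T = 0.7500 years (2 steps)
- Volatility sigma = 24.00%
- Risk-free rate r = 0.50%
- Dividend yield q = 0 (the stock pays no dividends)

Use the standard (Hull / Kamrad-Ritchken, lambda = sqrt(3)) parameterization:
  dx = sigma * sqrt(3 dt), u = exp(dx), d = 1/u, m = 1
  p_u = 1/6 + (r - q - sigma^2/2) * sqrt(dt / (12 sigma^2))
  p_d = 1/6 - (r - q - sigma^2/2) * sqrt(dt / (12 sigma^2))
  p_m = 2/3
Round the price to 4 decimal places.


dt = T/N = 0.375000; dx = sigma*sqrt(3*dt) = 0.254558
u = exp(dx) = 1.289892; d = 1/u = 0.775259
p_u = 0.149136, p_m = 0.666667, p_d = 0.184197
Discount per step: exp(-r*dt) = 0.998127
Stock lattice S(k, j) with j the centered position index:
  k=0: S(0,+0) = 23.2000
  k=1: S(1,-1) = 17.9860; S(1,+0) = 23.2000; S(1,+1) = 29.9255
  k=2: S(2,-2) = 13.9438; S(2,-1) = 17.9860; S(2,+0) = 23.2000; S(2,+1) = 29.9255; S(2,+2) = 38.6007
Terminal payoffs V(N, j) = max(S_T - K, 0):
  V(2,-2) = 0.000000; V(2,-1) = 0.000000; V(2,+0) = 2.370000; V(2,+1) = 9.095493; V(2,+2) = 17.770652
Backward induction: V(k, j) = exp(-r*dt) * [p_u * V(k+1, j+1) + p_m * V(k+1, j) + p_d * V(k+1, j-1)]
  V(1,-1) = exp(-r*dt) * [p_u*2.370000 + p_m*0.000000 + p_d*0.000000] = 0.352791
  V(1,+0) = exp(-r*dt) * [p_u*9.095493 + p_m*2.370000 + p_d*0.000000] = 2.930968
  V(1,+1) = exp(-r*dt) * [p_u*17.770652 + p_m*9.095493 + p_d*2.370000] = 9.133317
  V(0,+0) = exp(-r*dt) * [p_u*9.133317 + p_m*2.930968 + p_d*0.352791] = 3.374737

Answer: Price = V(0,0) = 3.3747


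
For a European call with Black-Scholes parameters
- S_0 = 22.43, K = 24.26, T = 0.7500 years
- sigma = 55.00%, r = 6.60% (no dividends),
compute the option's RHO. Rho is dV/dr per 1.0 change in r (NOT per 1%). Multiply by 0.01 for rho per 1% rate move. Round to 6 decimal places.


Answer: Rho = 6.623661

Derivation:
d1 = 0.1774206720; d2 = -0.2988933001
phi(d1) = 0.3927124632; exp(-qT) = 1.0000000000; exp(-rT) = 0.9517051581
N(d2) = 0.3825107297
Rho = K*T*exp(-rT)*N(d2) = 24.2600 * 0.7500 * 0.9517051581 * 0.3825107297 = 6.623661


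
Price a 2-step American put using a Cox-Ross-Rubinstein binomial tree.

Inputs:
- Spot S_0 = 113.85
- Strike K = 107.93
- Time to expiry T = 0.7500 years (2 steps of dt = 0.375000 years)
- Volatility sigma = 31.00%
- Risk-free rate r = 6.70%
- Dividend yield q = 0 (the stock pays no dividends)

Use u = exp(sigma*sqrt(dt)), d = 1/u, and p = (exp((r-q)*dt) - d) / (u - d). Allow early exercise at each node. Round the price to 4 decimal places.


Answer: Price = V(0,0) = 6.6028

Derivation:
dt = T/N = 0.375000
u = exp(sigma*sqrt(dt)) = 1.209051; d = 1/u = 0.827095
p = (exp((r-q)*dt) - d) / (u - d) = 0.519296
Discount per step: exp(-r*dt) = 0.975188
Stock lattice S(k, i) with i counting down-moves:
  k=0: S(0,0) = 113.8500
  k=1: S(1,0) = 137.6504; S(1,1) = 94.1648
  k=2: S(2,0) = 166.4263; S(2,1) = 113.8500; S(2,2) = 77.8832
Terminal payoffs V(N, i) = max(K - S_T, 0):
  V(2,0) = 0.000000; V(2,1) = 0.000000; V(2,2) = 30.046752
Backward induction: V(k, i) = exp(-r*dt) * [p * V(k+1, i) + (1-p) * V(k+1, i+1)]; then take max(V_cont, immediate exercise) for American.
  V(1,0) = exp(-r*dt) * [p*0.000000 + (1-p)*0.000000] = 0.000000; exercise = 0.000000; V(1,0) = max -> 0.000000
  V(1,1) = exp(-r*dt) * [p*0.000000 + (1-p)*30.046752] = 14.085208; exercise = 13.765210; V(1,1) = max -> 14.085208
  V(0,0) = exp(-r*dt) * [p*0.000000 + (1-p)*14.085208] = 6.602813; exercise = 0.000000; V(0,0) = max -> 6.602813


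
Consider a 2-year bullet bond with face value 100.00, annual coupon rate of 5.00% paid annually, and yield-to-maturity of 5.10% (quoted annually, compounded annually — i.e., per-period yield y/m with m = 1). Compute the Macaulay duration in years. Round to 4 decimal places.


Coupon per period c = face * coupon_rate / m = 5.000000
Periods per year m = 1; per-period yield y/m = 0.051000
Number of cashflows N = 2
Cashflows (t years, CF_t, discount factor 1/(1+y/m)^(m*t), PV):
  t = 1.0000: CF_t = 5.000000, DF = 0.951475, PV = 4.757374
  t = 2.0000: CF_t = 105.000000, DF = 0.905304, PV = 95.056948
Price P = sum_t PV_t = 99.814322
Macaulay numerator sum_t t * PV_t:
  t * PV_t at t = 1.0000: 4.757374
  t * PV_t at t = 2.0000: 190.113896
Macaulay duration D = (sum_t t * PV_t) / P = 194.871270 / 99.814322 = 1.952338

Answer: Macaulay duration = 1.9523 years


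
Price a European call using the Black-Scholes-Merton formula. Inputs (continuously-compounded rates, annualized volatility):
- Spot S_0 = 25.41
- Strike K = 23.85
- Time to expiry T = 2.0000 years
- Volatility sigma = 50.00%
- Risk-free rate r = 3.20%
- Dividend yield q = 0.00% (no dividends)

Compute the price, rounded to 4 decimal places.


Answer: Price = 8.2232

Derivation:
d1 = (ln(S/K) + (r - q + 0.5*sigma^2) * T) / (sigma * sqrt(T)) = 0.53366562
d2 = d1 - sigma * sqrt(T) = -0.17344116
exp(-rT) = 0.93800500; exp(-qT) = 1.00000000
C = S_0 * exp(-qT) * N(d1) - K * exp(-rT) * N(d2)
N(d1) = 0.70321355; N(d2) = 0.43115234
C = 25.4100 * 1.00000000 * 0.70321355 - 23.8500 * 0.93800500 * 0.43115234 = 8.2232


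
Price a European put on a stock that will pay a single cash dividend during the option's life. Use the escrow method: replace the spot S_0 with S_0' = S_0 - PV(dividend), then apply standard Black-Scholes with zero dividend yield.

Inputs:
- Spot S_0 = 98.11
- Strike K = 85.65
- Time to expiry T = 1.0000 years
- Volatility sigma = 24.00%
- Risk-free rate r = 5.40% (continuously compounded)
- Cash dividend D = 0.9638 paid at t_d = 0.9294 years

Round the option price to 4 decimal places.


PV(D) = D * exp(-r * t_d) = 0.9638 * 0.95105099 = 0.91662294
S_0' = S_0 - PV(D) = 98.1100 - 0.91662294 = 97.19337706
d1 = (ln(S_0'/K) + (r + sigma^2/2)*T) / (sigma*sqrt(T)) = 0.87180561
d2 = d1 - sigma*sqrt(T) = 0.63180561
exp(-rT) = 0.94743211
N(-d1) = 0.19165722; N(-d2) = 0.26375695
P = K * exp(-rT) * N(-d2) - S_0' * N(-d1) = 85.6500 * 0.94743211 * 0.26375695 - 97.19337706 * 0.19165722 = 2.7754

Answer: Price = 2.7754


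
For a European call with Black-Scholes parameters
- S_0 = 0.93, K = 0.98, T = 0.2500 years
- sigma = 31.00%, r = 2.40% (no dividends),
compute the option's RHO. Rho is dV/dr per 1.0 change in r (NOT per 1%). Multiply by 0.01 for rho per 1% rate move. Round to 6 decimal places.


Answer: Rho = 0.086021

Derivation:
d1 = -0.2216482937; d2 = -0.3766482937
phi(d1) = 0.3892620483; exp(-qT) = 1.0000000000; exp(-rT) = 0.9940179641
N(d2) = 0.3532174966
Rho = K*T*exp(-rT)*N(d2) = 0.9800 * 0.2500 * 0.9940179641 * 0.3532174966 = 0.086021


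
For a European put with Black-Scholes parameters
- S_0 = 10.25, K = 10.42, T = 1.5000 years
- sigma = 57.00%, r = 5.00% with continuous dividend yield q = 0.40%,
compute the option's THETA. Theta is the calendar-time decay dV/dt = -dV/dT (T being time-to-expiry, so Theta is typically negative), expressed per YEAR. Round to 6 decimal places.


d1 = 0.4243285020; d2 = -0.2737760747
phi(d1) = 0.3645958234; exp(-qT) = 0.9940179641; exp(-rT) = 0.9277434863
Theta = -S*exp(-qT)*phi(d1)*sigma/(2*sqrt(T)) + r*K*exp(-rT)*N(-d2) - q*S*exp(-qT)*N(-d1)
N(-d1) = 0.3356631278; N(-d2) = 0.6078716445; sqrt(T) = 1.2247448714
Term 1 = -10.2500 * 0.9940179641 * 0.3645958234 * 0.5700 / (2 * 1.2247448714) = -0.8644283831
Term 2 = 0.0500 * 10.4200 * 0.9277434863 * 0.6078716445 = 0.2938174075
Term 3 = -0.0040 * 10.2500 * 0.9940179641 * 0.3356631278 = -0.0136798623
Theta = -0.8644283831 + (0.2938174075) + (-0.0136798623) = -0.584291

Answer: Theta = -0.584291


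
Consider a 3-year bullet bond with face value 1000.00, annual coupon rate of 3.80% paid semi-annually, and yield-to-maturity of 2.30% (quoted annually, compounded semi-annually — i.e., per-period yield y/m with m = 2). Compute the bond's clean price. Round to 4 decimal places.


Answer: Price = 1043.2429

Derivation:
Coupon per period c = face * coupon_rate / m = 19.000000
Periods per year m = 2; per-period yield y/m = 0.011500
Number of cashflows N = 6
Cashflows (t years, CF_t, discount factor 1/(1+y/m)^(m*t), PV):
  t = 0.5000: CF_t = 19.000000, DF = 0.988631, PV = 18.783984
  t = 1.0000: CF_t = 19.000000, DF = 0.977391, PV = 18.570424
  t = 1.5000: CF_t = 19.000000, DF = 0.966279, PV = 18.359292
  t = 2.0000: CF_t = 19.000000, DF = 0.955293, PV = 18.150561
  t = 2.5000: CF_t = 19.000000, DF = 0.944432, PV = 17.944203
  t = 3.0000: CF_t = 1019.000000, DF = 0.933694, PV = 951.434426
Price P = sum_t PV_t = 1043.242890


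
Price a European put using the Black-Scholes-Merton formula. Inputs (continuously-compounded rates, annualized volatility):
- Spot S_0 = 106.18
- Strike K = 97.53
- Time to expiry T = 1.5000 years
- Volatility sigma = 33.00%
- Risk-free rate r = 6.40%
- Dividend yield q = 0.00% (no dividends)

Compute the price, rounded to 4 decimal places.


Answer: Price = 8.3203

Derivation:
d1 = (ln(S/K) + (r - q + 0.5*sigma^2) * T) / (sigma * sqrt(T)) = 0.64985889
d2 = d1 - sigma * sqrt(T) = 0.24569309
exp(-rT) = 0.90846402; exp(-qT) = 1.00000000
P = K * exp(-rT) * N(-d2) - S_0 * exp(-qT) * N(-d1)
N(-d1) = 0.25789169; N(-d2) = 0.40295991
P = 97.5300 * 0.90846402 * 0.40295991 - 106.1800 * 1.00000000 * 0.25789169 = 8.3203


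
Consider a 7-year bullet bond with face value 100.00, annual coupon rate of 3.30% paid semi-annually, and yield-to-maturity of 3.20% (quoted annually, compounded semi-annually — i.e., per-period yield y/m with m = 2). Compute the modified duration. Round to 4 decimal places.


Answer: Modified duration = 6.2106

Derivation:
Coupon per period c = face * coupon_rate / m = 1.650000
Periods per year m = 2; per-period yield y/m = 0.016000
Number of cashflows N = 14
Cashflows (t years, CF_t, discount factor 1/(1+y/m)^(m*t), PV):
  t = 0.5000: CF_t = 1.650000, DF = 0.984252, PV = 1.624016
  t = 1.0000: CF_t = 1.650000, DF = 0.968752, PV = 1.598441
  t = 1.5000: CF_t = 1.650000, DF = 0.953496, PV = 1.573268
  t = 2.0000: CF_t = 1.650000, DF = 0.938480, PV = 1.548493
  t = 2.5000: CF_t = 1.650000, DF = 0.923701, PV = 1.524107
  t = 3.0000: CF_t = 1.650000, DF = 0.909155, PV = 1.500105
  t = 3.5000: CF_t = 1.650000, DF = 0.894837, PV = 1.476481
  t = 4.0000: CF_t = 1.650000, DF = 0.880745, PV = 1.453230
  t = 4.5000: CF_t = 1.650000, DF = 0.866875, PV = 1.430344
  t = 5.0000: CF_t = 1.650000, DF = 0.853224, PV = 1.407819
  t = 5.5000: CF_t = 1.650000, DF = 0.839787, PV = 1.385649
  t = 6.0000: CF_t = 1.650000, DF = 0.826562, PV = 1.363828
  t = 6.5000: CF_t = 1.650000, DF = 0.813545, PV = 1.342350
  t = 7.0000: CF_t = 101.650000, DF = 0.800734, PV = 81.394577
Price P = sum_t PV_t = 100.622707
First compute Macaulay numerator sum_t t * PV_t:
  t * PV_t at t = 0.5000: 0.812008
  t * PV_t at t = 1.0000: 1.598441
  t * PV_t at t = 1.5000: 2.359903
  t * PV_t at t = 2.0000: 3.096985
  t * PV_t at t = 2.5000: 3.810267
  t * PV_t at t = 3.0000: 4.500315
  t * PV_t at t = 3.5000: 5.167685
  t * PV_t at t = 4.0000: 5.812919
  t * PV_t at t = 4.5000: 6.436549
  t * PV_t at t = 5.0000: 7.039096
  t * PV_t at t = 5.5000: 7.621068
  t * PV_t at t = 6.0000: 8.182965
  t * PV_t at t = 6.5000: 8.725274
  t * PV_t at t = 7.0000: 569.762041
Macaulay duration D = 634.925516 / 100.622707 = 6.309963
Modified duration = D / (1 + y/m) = 6.309963 / (1 + 0.016000) = 6.210593


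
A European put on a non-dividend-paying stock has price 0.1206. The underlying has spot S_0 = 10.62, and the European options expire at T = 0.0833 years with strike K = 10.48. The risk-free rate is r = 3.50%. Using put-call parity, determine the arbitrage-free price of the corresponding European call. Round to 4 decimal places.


Put-call parity: C - P = S_0 * exp(-qT) - K * exp(-rT).
S_0 * exp(-qT) = 10.6200 * 1.00000000 = 10.62000000
K * exp(-rT) = 10.4800 * 0.99708875 = 10.44949006
C = P + S*exp(-qT) - K*exp(-rT)
C = 0.1206 + 10.62000000 - 10.44949006 = 0.2911

Answer: Call price = 0.2911


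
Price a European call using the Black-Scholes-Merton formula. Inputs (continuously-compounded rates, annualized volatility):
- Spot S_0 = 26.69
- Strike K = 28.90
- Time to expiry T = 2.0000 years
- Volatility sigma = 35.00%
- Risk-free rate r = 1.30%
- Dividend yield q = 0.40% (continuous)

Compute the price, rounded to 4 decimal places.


Answer: Price = 4.5397

Derivation:
d1 = (ln(S/K) + (r - q + 0.5*sigma^2) * T) / (sigma * sqrt(T)) = 0.12313228
d2 = d1 - sigma * sqrt(T) = -0.37184247
exp(-rT) = 0.97433509; exp(-qT) = 0.99203191
C = S_0 * exp(-qT) * N(d1) - K * exp(-rT) * N(d2)
N(d1) = 0.54899882; N(d2) = 0.35500507
C = 26.6900 * 0.99203191 * 0.54899882 - 28.9000 * 0.97433509 * 0.35500507 = 4.5397


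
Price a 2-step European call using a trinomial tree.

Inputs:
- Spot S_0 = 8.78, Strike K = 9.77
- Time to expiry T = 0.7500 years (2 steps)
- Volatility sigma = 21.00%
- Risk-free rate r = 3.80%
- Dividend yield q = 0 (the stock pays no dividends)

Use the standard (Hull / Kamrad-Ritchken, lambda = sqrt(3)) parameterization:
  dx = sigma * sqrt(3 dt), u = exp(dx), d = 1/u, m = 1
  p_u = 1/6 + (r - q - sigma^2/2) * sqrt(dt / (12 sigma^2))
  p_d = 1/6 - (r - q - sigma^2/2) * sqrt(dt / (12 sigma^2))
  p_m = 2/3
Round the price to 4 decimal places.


Answer: Price = V(0,0) = 0.4043

Derivation:
dt = T/N = 0.375000; dx = sigma*sqrt(3*dt) = 0.222739
u = exp(dx) = 1.249494; d = 1/u = 0.800324
p_u = 0.180093, p_m = 0.666667, p_d = 0.153240
Discount per step: exp(-r*dt) = 0.985851
Stock lattice S(k, j) with j the centered position index:
  k=0: S(0,+0) = 8.7800
  k=1: S(1,-1) = 7.0268; S(1,+0) = 8.7800; S(1,+1) = 10.9706
  k=2: S(2,-2) = 5.6238; S(2,-1) = 7.0268; S(2,+0) = 8.7800; S(2,+1) = 10.9706; S(2,+2) = 13.7076
Terminal payoffs V(N, j) = max(S_T - K, 0):
  V(2,-2) = 0.000000; V(2,-1) = 0.000000; V(2,+0) = 0.000000; V(2,+1) = 1.200557; V(2,+2) = 3.937645
Backward induction: V(k, j) = exp(-r*dt) * [p_u * V(k+1, j+1) + p_m * V(k+1, j) + p_d * V(k+1, j-1)]
  V(1,-1) = exp(-r*dt) * [p_u*0.000000 + p_m*0.000000 + p_d*0.000000] = 0.000000
  V(1,+0) = exp(-r*dt) * [p_u*1.200557 + p_m*0.000000 + p_d*0.000000] = 0.213153
  V(1,+1) = exp(-r*dt) * [p_u*3.937645 + p_m*1.200557 + p_d*0.000000] = 1.488157
  V(0,+0) = exp(-r*dt) * [p_u*1.488157 + p_m*0.213153 + p_d*0.000000] = 0.404306


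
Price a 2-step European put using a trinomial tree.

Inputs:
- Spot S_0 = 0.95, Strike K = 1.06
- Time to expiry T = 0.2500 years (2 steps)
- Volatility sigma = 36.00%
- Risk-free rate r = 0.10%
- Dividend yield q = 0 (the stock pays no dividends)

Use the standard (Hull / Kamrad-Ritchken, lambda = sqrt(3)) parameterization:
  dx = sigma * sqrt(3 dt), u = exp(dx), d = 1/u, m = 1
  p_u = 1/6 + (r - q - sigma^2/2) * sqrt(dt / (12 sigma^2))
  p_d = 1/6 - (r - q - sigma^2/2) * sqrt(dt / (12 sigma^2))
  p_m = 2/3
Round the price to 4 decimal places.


Answer: Price = V(0,0) = 0.1436

Derivation:
dt = T/N = 0.125000; dx = sigma*sqrt(3*dt) = 0.220454
u = exp(dx) = 1.246643; d = 1/u = 0.802154
p_u = 0.148579, p_m = 0.666667, p_d = 0.184754
Discount per step: exp(-r*dt) = 0.999875
Stock lattice S(k, j) with j the centered position index:
  k=0: S(0,+0) = 0.9500
  k=1: S(1,-1) = 0.7620; S(1,+0) = 0.9500; S(1,+1) = 1.1843
  k=2: S(2,-2) = 0.6113; S(2,-1) = 0.7620; S(2,+0) = 0.9500; S(2,+1) = 1.1843; S(2,+2) = 1.4764
Terminal payoffs V(N, j) = max(K - S_T, 0):
  V(2,-2) = 0.448721; V(2,-1) = 0.297953; V(2,+0) = 0.110000; V(2,+1) = 0.000000; V(2,+2) = 0.000000
Backward induction: V(k, j) = exp(-r*dt) * [p_u * V(k+1, j+1) + p_m * V(k+1, j) + p_d * V(k+1, j-1)]
  V(1,-1) = exp(-r*dt) * [p_u*0.110000 + p_m*0.297953 + p_d*0.448721] = 0.297845
  V(1,+0) = exp(-r*dt) * [p_u*0.000000 + p_m*0.110000 + p_d*0.297953] = 0.128365
  V(1,+1) = exp(-r*dt) * [p_u*0.000000 + p_m*0.000000 + p_d*0.110000] = 0.020320
  V(0,+0) = exp(-r*dt) * [p_u*0.020320 + p_m*0.128365 + p_d*0.297845] = 0.143606
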